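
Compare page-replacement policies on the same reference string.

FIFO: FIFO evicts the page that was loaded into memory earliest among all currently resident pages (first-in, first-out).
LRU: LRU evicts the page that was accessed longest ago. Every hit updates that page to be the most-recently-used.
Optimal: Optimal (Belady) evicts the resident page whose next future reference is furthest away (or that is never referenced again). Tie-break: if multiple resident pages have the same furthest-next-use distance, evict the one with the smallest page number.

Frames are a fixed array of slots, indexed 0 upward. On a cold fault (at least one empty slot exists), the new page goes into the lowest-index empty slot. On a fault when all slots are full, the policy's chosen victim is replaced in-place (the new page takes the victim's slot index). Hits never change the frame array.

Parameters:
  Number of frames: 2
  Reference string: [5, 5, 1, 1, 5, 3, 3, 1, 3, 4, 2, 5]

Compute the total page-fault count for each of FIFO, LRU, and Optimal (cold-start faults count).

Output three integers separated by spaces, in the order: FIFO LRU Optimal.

--- FIFO ---
  step 0: ref 5 -> FAULT, frames=[5,-] (faults so far: 1)
  step 1: ref 5 -> HIT, frames=[5,-] (faults so far: 1)
  step 2: ref 1 -> FAULT, frames=[5,1] (faults so far: 2)
  step 3: ref 1 -> HIT, frames=[5,1] (faults so far: 2)
  step 4: ref 5 -> HIT, frames=[5,1] (faults so far: 2)
  step 5: ref 3 -> FAULT, evict 5, frames=[3,1] (faults so far: 3)
  step 6: ref 3 -> HIT, frames=[3,1] (faults so far: 3)
  step 7: ref 1 -> HIT, frames=[3,1] (faults so far: 3)
  step 8: ref 3 -> HIT, frames=[3,1] (faults so far: 3)
  step 9: ref 4 -> FAULT, evict 1, frames=[3,4] (faults so far: 4)
  step 10: ref 2 -> FAULT, evict 3, frames=[2,4] (faults so far: 5)
  step 11: ref 5 -> FAULT, evict 4, frames=[2,5] (faults so far: 6)
  FIFO total faults: 6
--- LRU ---
  step 0: ref 5 -> FAULT, frames=[5,-] (faults so far: 1)
  step 1: ref 5 -> HIT, frames=[5,-] (faults so far: 1)
  step 2: ref 1 -> FAULT, frames=[5,1] (faults so far: 2)
  step 3: ref 1 -> HIT, frames=[5,1] (faults so far: 2)
  step 4: ref 5 -> HIT, frames=[5,1] (faults so far: 2)
  step 5: ref 3 -> FAULT, evict 1, frames=[5,3] (faults so far: 3)
  step 6: ref 3 -> HIT, frames=[5,3] (faults so far: 3)
  step 7: ref 1 -> FAULT, evict 5, frames=[1,3] (faults so far: 4)
  step 8: ref 3 -> HIT, frames=[1,3] (faults so far: 4)
  step 9: ref 4 -> FAULT, evict 1, frames=[4,3] (faults so far: 5)
  step 10: ref 2 -> FAULT, evict 3, frames=[4,2] (faults so far: 6)
  step 11: ref 5 -> FAULT, evict 4, frames=[5,2] (faults so far: 7)
  LRU total faults: 7
--- Optimal ---
  step 0: ref 5 -> FAULT, frames=[5,-] (faults so far: 1)
  step 1: ref 5 -> HIT, frames=[5,-] (faults so far: 1)
  step 2: ref 1 -> FAULT, frames=[5,1] (faults so far: 2)
  step 3: ref 1 -> HIT, frames=[5,1] (faults so far: 2)
  step 4: ref 5 -> HIT, frames=[5,1] (faults so far: 2)
  step 5: ref 3 -> FAULT, evict 5, frames=[3,1] (faults so far: 3)
  step 6: ref 3 -> HIT, frames=[3,1] (faults so far: 3)
  step 7: ref 1 -> HIT, frames=[3,1] (faults so far: 3)
  step 8: ref 3 -> HIT, frames=[3,1] (faults so far: 3)
  step 9: ref 4 -> FAULT, evict 1, frames=[3,4] (faults so far: 4)
  step 10: ref 2 -> FAULT, evict 3, frames=[2,4] (faults so far: 5)
  step 11: ref 5 -> FAULT, evict 2, frames=[5,4] (faults so far: 6)
  Optimal total faults: 6

Answer: 6 7 6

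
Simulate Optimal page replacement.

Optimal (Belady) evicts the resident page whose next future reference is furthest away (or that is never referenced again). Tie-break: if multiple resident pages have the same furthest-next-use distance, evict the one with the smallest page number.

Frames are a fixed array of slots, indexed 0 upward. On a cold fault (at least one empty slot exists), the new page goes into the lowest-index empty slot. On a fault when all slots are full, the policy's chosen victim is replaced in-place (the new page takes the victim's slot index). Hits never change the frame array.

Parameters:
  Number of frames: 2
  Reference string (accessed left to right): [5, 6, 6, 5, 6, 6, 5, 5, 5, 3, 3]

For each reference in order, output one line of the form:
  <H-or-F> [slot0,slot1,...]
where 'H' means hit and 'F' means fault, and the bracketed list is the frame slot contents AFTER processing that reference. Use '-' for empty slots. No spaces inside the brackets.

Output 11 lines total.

F [5,-]
F [5,6]
H [5,6]
H [5,6]
H [5,6]
H [5,6]
H [5,6]
H [5,6]
H [5,6]
F [3,6]
H [3,6]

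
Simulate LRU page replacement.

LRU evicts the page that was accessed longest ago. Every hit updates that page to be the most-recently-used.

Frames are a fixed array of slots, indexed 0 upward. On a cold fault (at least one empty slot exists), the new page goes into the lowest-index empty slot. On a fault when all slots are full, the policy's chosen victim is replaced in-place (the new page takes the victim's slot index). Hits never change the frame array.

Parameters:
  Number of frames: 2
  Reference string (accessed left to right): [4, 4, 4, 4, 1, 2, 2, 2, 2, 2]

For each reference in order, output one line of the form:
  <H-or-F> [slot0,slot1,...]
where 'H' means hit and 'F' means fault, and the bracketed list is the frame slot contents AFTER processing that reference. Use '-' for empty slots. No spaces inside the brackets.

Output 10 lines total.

F [4,-]
H [4,-]
H [4,-]
H [4,-]
F [4,1]
F [2,1]
H [2,1]
H [2,1]
H [2,1]
H [2,1]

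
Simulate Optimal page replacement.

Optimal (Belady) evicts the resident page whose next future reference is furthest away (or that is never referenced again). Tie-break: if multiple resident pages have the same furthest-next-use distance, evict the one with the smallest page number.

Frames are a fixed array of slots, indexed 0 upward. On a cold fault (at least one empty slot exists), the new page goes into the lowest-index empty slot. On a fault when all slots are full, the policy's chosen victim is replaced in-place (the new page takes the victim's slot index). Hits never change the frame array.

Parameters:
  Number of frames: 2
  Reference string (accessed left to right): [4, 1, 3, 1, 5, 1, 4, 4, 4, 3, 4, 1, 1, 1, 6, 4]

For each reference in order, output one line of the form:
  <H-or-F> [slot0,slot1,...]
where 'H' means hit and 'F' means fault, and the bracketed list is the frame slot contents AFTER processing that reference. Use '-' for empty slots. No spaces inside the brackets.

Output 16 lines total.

F [4,-]
F [4,1]
F [3,1]
H [3,1]
F [5,1]
H [5,1]
F [4,1]
H [4,1]
H [4,1]
F [4,3]
H [4,3]
F [4,1]
H [4,1]
H [4,1]
F [4,6]
H [4,6]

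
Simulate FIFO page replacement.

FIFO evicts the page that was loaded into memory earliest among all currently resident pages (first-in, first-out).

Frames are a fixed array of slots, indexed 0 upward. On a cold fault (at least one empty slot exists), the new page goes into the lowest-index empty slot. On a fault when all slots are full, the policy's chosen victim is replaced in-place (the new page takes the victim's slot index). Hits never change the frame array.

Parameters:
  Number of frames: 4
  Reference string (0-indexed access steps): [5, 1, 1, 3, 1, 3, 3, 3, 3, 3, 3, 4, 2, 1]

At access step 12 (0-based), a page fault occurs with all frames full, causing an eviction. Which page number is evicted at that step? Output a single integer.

Answer: 5

Derivation:
Step 0: ref 5 -> FAULT, frames=[5,-,-,-]
Step 1: ref 1 -> FAULT, frames=[5,1,-,-]
Step 2: ref 1 -> HIT, frames=[5,1,-,-]
Step 3: ref 3 -> FAULT, frames=[5,1,3,-]
Step 4: ref 1 -> HIT, frames=[5,1,3,-]
Step 5: ref 3 -> HIT, frames=[5,1,3,-]
Step 6: ref 3 -> HIT, frames=[5,1,3,-]
Step 7: ref 3 -> HIT, frames=[5,1,3,-]
Step 8: ref 3 -> HIT, frames=[5,1,3,-]
Step 9: ref 3 -> HIT, frames=[5,1,3,-]
Step 10: ref 3 -> HIT, frames=[5,1,3,-]
Step 11: ref 4 -> FAULT, frames=[5,1,3,4]
Step 12: ref 2 -> FAULT, evict 5, frames=[2,1,3,4]
At step 12: evicted page 5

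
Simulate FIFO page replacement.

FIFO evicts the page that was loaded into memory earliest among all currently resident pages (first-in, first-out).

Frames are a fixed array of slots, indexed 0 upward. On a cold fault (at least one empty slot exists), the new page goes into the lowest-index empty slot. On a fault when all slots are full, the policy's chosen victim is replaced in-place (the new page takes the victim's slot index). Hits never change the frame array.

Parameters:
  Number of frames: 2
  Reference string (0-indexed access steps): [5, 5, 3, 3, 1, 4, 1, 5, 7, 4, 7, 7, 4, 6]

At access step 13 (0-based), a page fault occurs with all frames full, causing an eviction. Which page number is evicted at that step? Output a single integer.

Answer: 7

Derivation:
Step 0: ref 5 -> FAULT, frames=[5,-]
Step 1: ref 5 -> HIT, frames=[5,-]
Step 2: ref 3 -> FAULT, frames=[5,3]
Step 3: ref 3 -> HIT, frames=[5,3]
Step 4: ref 1 -> FAULT, evict 5, frames=[1,3]
Step 5: ref 4 -> FAULT, evict 3, frames=[1,4]
Step 6: ref 1 -> HIT, frames=[1,4]
Step 7: ref 5 -> FAULT, evict 1, frames=[5,4]
Step 8: ref 7 -> FAULT, evict 4, frames=[5,7]
Step 9: ref 4 -> FAULT, evict 5, frames=[4,7]
Step 10: ref 7 -> HIT, frames=[4,7]
Step 11: ref 7 -> HIT, frames=[4,7]
Step 12: ref 4 -> HIT, frames=[4,7]
Step 13: ref 6 -> FAULT, evict 7, frames=[4,6]
At step 13: evicted page 7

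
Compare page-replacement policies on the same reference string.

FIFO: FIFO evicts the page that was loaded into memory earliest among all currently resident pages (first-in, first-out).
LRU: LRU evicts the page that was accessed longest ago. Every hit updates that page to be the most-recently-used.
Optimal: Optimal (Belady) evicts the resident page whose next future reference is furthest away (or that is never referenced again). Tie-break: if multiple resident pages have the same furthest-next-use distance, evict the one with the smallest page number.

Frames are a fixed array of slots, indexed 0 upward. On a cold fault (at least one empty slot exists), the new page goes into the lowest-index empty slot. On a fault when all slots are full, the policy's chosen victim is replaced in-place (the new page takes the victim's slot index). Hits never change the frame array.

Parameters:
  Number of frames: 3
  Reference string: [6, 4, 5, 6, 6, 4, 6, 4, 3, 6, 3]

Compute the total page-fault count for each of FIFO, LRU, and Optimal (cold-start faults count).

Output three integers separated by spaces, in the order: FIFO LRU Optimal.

Answer: 5 4 4

Derivation:
--- FIFO ---
  step 0: ref 6 -> FAULT, frames=[6,-,-] (faults so far: 1)
  step 1: ref 4 -> FAULT, frames=[6,4,-] (faults so far: 2)
  step 2: ref 5 -> FAULT, frames=[6,4,5] (faults so far: 3)
  step 3: ref 6 -> HIT, frames=[6,4,5] (faults so far: 3)
  step 4: ref 6 -> HIT, frames=[6,4,5] (faults so far: 3)
  step 5: ref 4 -> HIT, frames=[6,4,5] (faults so far: 3)
  step 6: ref 6 -> HIT, frames=[6,4,5] (faults so far: 3)
  step 7: ref 4 -> HIT, frames=[6,4,5] (faults so far: 3)
  step 8: ref 3 -> FAULT, evict 6, frames=[3,4,5] (faults so far: 4)
  step 9: ref 6 -> FAULT, evict 4, frames=[3,6,5] (faults so far: 5)
  step 10: ref 3 -> HIT, frames=[3,6,5] (faults so far: 5)
  FIFO total faults: 5
--- LRU ---
  step 0: ref 6 -> FAULT, frames=[6,-,-] (faults so far: 1)
  step 1: ref 4 -> FAULT, frames=[6,4,-] (faults so far: 2)
  step 2: ref 5 -> FAULT, frames=[6,4,5] (faults so far: 3)
  step 3: ref 6 -> HIT, frames=[6,4,5] (faults so far: 3)
  step 4: ref 6 -> HIT, frames=[6,4,5] (faults so far: 3)
  step 5: ref 4 -> HIT, frames=[6,4,5] (faults so far: 3)
  step 6: ref 6 -> HIT, frames=[6,4,5] (faults so far: 3)
  step 7: ref 4 -> HIT, frames=[6,4,5] (faults so far: 3)
  step 8: ref 3 -> FAULT, evict 5, frames=[6,4,3] (faults so far: 4)
  step 9: ref 6 -> HIT, frames=[6,4,3] (faults so far: 4)
  step 10: ref 3 -> HIT, frames=[6,4,3] (faults so far: 4)
  LRU total faults: 4
--- Optimal ---
  step 0: ref 6 -> FAULT, frames=[6,-,-] (faults so far: 1)
  step 1: ref 4 -> FAULT, frames=[6,4,-] (faults so far: 2)
  step 2: ref 5 -> FAULT, frames=[6,4,5] (faults so far: 3)
  step 3: ref 6 -> HIT, frames=[6,4,5] (faults so far: 3)
  step 4: ref 6 -> HIT, frames=[6,4,5] (faults so far: 3)
  step 5: ref 4 -> HIT, frames=[6,4,5] (faults so far: 3)
  step 6: ref 6 -> HIT, frames=[6,4,5] (faults so far: 3)
  step 7: ref 4 -> HIT, frames=[6,4,5] (faults so far: 3)
  step 8: ref 3 -> FAULT, evict 4, frames=[6,3,5] (faults so far: 4)
  step 9: ref 6 -> HIT, frames=[6,3,5] (faults so far: 4)
  step 10: ref 3 -> HIT, frames=[6,3,5] (faults so far: 4)
  Optimal total faults: 4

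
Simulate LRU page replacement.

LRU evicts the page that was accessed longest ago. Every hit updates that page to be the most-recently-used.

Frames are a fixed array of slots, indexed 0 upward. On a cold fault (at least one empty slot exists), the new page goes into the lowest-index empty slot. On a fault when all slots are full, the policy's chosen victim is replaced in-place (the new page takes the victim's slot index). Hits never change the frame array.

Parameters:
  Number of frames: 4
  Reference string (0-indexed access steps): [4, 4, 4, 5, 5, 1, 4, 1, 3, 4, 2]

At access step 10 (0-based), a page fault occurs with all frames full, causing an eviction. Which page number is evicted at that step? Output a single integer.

Step 0: ref 4 -> FAULT, frames=[4,-,-,-]
Step 1: ref 4 -> HIT, frames=[4,-,-,-]
Step 2: ref 4 -> HIT, frames=[4,-,-,-]
Step 3: ref 5 -> FAULT, frames=[4,5,-,-]
Step 4: ref 5 -> HIT, frames=[4,5,-,-]
Step 5: ref 1 -> FAULT, frames=[4,5,1,-]
Step 6: ref 4 -> HIT, frames=[4,5,1,-]
Step 7: ref 1 -> HIT, frames=[4,5,1,-]
Step 8: ref 3 -> FAULT, frames=[4,5,1,3]
Step 9: ref 4 -> HIT, frames=[4,5,1,3]
Step 10: ref 2 -> FAULT, evict 5, frames=[4,2,1,3]
At step 10: evicted page 5

Answer: 5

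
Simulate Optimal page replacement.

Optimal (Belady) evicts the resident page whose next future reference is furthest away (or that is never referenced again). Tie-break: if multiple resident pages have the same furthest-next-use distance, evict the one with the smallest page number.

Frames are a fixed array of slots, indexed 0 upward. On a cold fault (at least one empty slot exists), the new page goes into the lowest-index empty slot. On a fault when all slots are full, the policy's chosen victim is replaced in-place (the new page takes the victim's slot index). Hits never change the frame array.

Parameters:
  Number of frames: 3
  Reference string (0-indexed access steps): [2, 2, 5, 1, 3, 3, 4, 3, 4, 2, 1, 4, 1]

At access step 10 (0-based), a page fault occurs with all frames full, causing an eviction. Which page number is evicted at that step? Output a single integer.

Answer: 2

Derivation:
Step 0: ref 2 -> FAULT, frames=[2,-,-]
Step 1: ref 2 -> HIT, frames=[2,-,-]
Step 2: ref 5 -> FAULT, frames=[2,5,-]
Step 3: ref 1 -> FAULT, frames=[2,5,1]
Step 4: ref 3 -> FAULT, evict 5, frames=[2,3,1]
Step 5: ref 3 -> HIT, frames=[2,3,1]
Step 6: ref 4 -> FAULT, evict 1, frames=[2,3,4]
Step 7: ref 3 -> HIT, frames=[2,3,4]
Step 8: ref 4 -> HIT, frames=[2,3,4]
Step 9: ref 2 -> HIT, frames=[2,3,4]
Step 10: ref 1 -> FAULT, evict 2, frames=[1,3,4]
At step 10: evicted page 2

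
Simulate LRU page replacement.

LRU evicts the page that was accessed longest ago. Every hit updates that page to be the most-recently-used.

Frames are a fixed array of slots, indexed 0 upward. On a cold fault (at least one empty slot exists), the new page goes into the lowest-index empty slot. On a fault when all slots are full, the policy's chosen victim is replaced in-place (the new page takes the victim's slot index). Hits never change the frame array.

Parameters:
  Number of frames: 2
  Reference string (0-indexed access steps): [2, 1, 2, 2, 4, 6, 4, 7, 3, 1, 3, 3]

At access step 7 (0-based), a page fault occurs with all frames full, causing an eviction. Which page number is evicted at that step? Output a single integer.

Step 0: ref 2 -> FAULT, frames=[2,-]
Step 1: ref 1 -> FAULT, frames=[2,1]
Step 2: ref 2 -> HIT, frames=[2,1]
Step 3: ref 2 -> HIT, frames=[2,1]
Step 4: ref 4 -> FAULT, evict 1, frames=[2,4]
Step 5: ref 6 -> FAULT, evict 2, frames=[6,4]
Step 6: ref 4 -> HIT, frames=[6,4]
Step 7: ref 7 -> FAULT, evict 6, frames=[7,4]
At step 7: evicted page 6

Answer: 6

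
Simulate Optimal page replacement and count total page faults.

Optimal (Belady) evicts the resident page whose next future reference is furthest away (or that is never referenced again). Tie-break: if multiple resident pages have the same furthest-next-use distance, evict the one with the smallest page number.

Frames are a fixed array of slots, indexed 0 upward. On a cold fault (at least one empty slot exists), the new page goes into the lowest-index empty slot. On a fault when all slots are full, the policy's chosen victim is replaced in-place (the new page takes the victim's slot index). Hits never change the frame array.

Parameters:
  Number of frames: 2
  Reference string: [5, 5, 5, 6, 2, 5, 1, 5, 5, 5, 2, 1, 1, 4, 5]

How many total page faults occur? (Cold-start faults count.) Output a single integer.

Step 0: ref 5 → FAULT, frames=[5,-]
Step 1: ref 5 → HIT, frames=[5,-]
Step 2: ref 5 → HIT, frames=[5,-]
Step 3: ref 6 → FAULT, frames=[5,6]
Step 4: ref 2 → FAULT (evict 6), frames=[5,2]
Step 5: ref 5 → HIT, frames=[5,2]
Step 6: ref 1 → FAULT (evict 2), frames=[5,1]
Step 7: ref 5 → HIT, frames=[5,1]
Step 8: ref 5 → HIT, frames=[5,1]
Step 9: ref 5 → HIT, frames=[5,1]
Step 10: ref 2 → FAULT (evict 5), frames=[2,1]
Step 11: ref 1 → HIT, frames=[2,1]
Step 12: ref 1 → HIT, frames=[2,1]
Step 13: ref 4 → FAULT (evict 1), frames=[2,4]
Step 14: ref 5 → FAULT (evict 2), frames=[5,4]
Total faults: 7

Answer: 7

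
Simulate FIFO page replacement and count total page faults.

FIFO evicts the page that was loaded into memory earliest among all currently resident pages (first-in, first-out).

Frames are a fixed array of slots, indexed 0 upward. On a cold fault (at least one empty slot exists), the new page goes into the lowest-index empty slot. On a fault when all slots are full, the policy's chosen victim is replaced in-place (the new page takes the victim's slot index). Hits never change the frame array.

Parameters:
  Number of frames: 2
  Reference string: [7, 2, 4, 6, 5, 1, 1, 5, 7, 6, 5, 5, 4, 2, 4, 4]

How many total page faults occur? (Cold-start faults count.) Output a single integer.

Step 0: ref 7 → FAULT, frames=[7,-]
Step 1: ref 2 → FAULT, frames=[7,2]
Step 2: ref 4 → FAULT (evict 7), frames=[4,2]
Step 3: ref 6 → FAULT (evict 2), frames=[4,6]
Step 4: ref 5 → FAULT (evict 4), frames=[5,6]
Step 5: ref 1 → FAULT (evict 6), frames=[5,1]
Step 6: ref 1 → HIT, frames=[5,1]
Step 7: ref 5 → HIT, frames=[5,1]
Step 8: ref 7 → FAULT (evict 5), frames=[7,1]
Step 9: ref 6 → FAULT (evict 1), frames=[7,6]
Step 10: ref 5 → FAULT (evict 7), frames=[5,6]
Step 11: ref 5 → HIT, frames=[5,6]
Step 12: ref 4 → FAULT (evict 6), frames=[5,4]
Step 13: ref 2 → FAULT (evict 5), frames=[2,4]
Step 14: ref 4 → HIT, frames=[2,4]
Step 15: ref 4 → HIT, frames=[2,4]
Total faults: 11

Answer: 11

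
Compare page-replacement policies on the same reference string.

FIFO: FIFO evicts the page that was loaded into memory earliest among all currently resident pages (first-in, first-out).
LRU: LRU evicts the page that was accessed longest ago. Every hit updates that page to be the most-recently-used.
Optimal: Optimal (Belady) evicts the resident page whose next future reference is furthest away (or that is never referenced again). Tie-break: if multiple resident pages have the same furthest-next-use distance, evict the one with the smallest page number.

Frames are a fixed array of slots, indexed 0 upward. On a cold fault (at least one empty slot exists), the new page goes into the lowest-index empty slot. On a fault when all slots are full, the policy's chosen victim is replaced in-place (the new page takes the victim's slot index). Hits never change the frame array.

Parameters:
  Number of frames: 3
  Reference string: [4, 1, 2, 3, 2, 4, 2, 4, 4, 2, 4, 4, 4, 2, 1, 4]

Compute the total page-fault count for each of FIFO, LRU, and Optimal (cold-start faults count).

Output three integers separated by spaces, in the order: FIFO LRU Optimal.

--- FIFO ---
  step 0: ref 4 -> FAULT, frames=[4,-,-] (faults so far: 1)
  step 1: ref 1 -> FAULT, frames=[4,1,-] (faults so far: 2)
  step 2: ref 2 -> FAULT, frames=[4,1,2] (faults so far: 3)
  step 3: ref 3 -> FAULT, evict 4, frames=[3,1,2] (faults so far: 4)
  step 4: ref 2 -> HIT, frames=[3,1,2] (faults so far: 4)
  step 5: ref 4 -> FAULT, evict 1, frames=[3,4,2] (faults so far: 5)
  step 6: ref 2 -> HIT, frames=[3,4,2] (faults so far: 5)
  step 7: ref 4 -> HIT, frames=[3,4,2] (faults so far: 5)
  step 8: ref 4 -> HIT, frames=[3,4,2] (faults so far: 5)
  step 9: ref 2 -> HIT, frames=[3,4,2] (faults so far: 5)
  step 10: ref 4 -> HIT, frames=[3,4,2] (faults so far: 5)
  step 11: ref 4 -> HIT, frames=[3,4,2] (faults so far: 5)
  step 12: ref 4 -> HIT, frames=[3,4,2] (faults so far: 5)
  step 13: ref 2 -> HIT, frames=[3,4,2] (faults so far: 5)
  step 14: ref 1 -> FAULT, evict 2, frames=[3,4,1] (faults so far: 6)
  step 15: ref 4 -> HIT, frames=[3,4,1] (faults so far: 6)
  FIFO total faults: 6
--- LRU ---
  step 0: ref 4 -> FAULT, frames=[4,-,-] (faults so far: 1)
  step 1: ref 1 -> FAULT, frames=[4,1,-] (faults so far: 2)
  step 2: ref 2 -> FAULT, frames=[4,1,2] (faults so far: 3)
  step 3: ref 3 -> FAULT, evict 4, frames=[3,1,2] (faults so far: 4)
  step 4: ref 2 -> HIT, frames=[3,1,2] (faults so far: 4)
  step 5: ref 4 -> FAULT, evict 1, frames=[3,4,2] (faults so far: 5)
  step 6: ref 2 -> HIT, frames=[3,4,2] (faults so far: 5)
  step 7: ref 4 -> HIT, frames=[3,4,2] (faults so far: 5)
  step 8: ref 4 -> HIT, frames=[3,4,2] (faults so far: 5)
  step 9: ref 2 -> HIT, frames=[3,4,2] (faults so far: 5)
  step 10: ref 4 -> HIT, frames=[3,4,2] (faults so far: 5)
  step 11: ref 4 -> HIT, frames=[3,4,2] (faults so far: 5)
  step 12: ref 4 -> HIT, frames=[3,4,2] (faults so far: 5)
  step 13: ref 2 -> HIT, frames=[3,4,2] (faults so far: 5)
  step 14: ref 1 -> FAULT, evict 3, frames=[1,4,2] (faults so far: 6)
  step 15: ref 4 -> HIT, frames=[1,4,2] (faults so far: 6)
  LRU total faults: 6
--- Optimal ---
  step 0: ref 4 -> FAULT, frames=[4,-,-] (faults so far: 1)
  step 1: ref 1 -> FAULT, frames=[4,1,-] (faults so far: 2)
  step 2: ref 2 -> FAULT, frames=[4,1,2] (faults so far: 3)
  step 3: ref 3 -> FAULT, evict 1, frames=[4,3,2] (faults so far: 4)
  step 4: ref 2 -> HIT, frames=[4,3,2] (faults so far: 4)
  step 5: ref 4 -> HIT, frames=[4,3,2] (faults so far: 4)
  step 6: ref 2 -> HIT, frames=[4,3,2] (faults so far: 4)
  step 7: ref 4 -> HIT, frames=[4,3,2] (faults so far: 4)
  step 8: ref 4 -> HIT, frames=[4,3,2] (faults so far: 4)
  step 9: ref 2 -> HIT, frames=[4,3,2] (faults so far: 4)
  step 10: ref 4 -> HIT, frames=[4,3,2] (faults so far: 4)
  step 11: ref 4 -> HIT, frames=[4,3,2] (faults so far: 4)
  step 12: ref 4 -> HIT, frames=[4,3,2] (faults so far: 4)
  step 13: ref 2 -> HIT, frames=[4,3,2] (faults so far: 4)
  step 14: ref 1 -> FAULT, evict 2, frames=[4,3,1] (faults so far: 5)
  step 15: ref 4 -> HIT, frames=[4,3,1] (faults so far: 5)
  Optimal total faults: 5

Answer: 6 6 5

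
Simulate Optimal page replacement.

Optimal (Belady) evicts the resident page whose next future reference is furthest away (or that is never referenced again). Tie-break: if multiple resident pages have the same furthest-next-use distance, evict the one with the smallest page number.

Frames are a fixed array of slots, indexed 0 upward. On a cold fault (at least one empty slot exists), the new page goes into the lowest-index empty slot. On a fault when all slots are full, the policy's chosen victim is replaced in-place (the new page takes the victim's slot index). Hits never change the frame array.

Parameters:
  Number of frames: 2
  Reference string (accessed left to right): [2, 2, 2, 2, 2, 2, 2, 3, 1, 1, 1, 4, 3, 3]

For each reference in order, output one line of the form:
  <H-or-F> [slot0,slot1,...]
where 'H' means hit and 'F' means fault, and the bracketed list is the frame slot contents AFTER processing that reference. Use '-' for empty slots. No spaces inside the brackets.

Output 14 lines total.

F [2,-]
H [2,-]
H [2,-]
H [2,-]
H [2,-]
H [2,-]
H [2,-]
F [2,3]
F [1,3]
H [1,3]
H [1,3]
F [4,3]
H [4,3]
H [4,3]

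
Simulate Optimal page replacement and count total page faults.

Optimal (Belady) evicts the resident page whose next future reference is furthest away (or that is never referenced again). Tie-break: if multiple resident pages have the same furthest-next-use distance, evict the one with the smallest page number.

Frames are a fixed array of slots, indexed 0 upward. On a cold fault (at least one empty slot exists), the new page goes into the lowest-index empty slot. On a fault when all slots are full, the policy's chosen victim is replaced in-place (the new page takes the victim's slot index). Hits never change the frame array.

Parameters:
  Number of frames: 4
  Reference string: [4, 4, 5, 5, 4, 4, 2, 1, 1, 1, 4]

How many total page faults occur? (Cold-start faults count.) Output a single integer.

Step 0: ref 4 → FAULT, frames=[4,-,-,-]
Step 1: ref 4 → HIT, frames=[4,-,-,-]
Step 2: ref 5 → FAULT, frames=[4,5,-,-]
Step 3: ref 5 → HIT, frames=[4,5,-,-]
Step 4: ref 4 → HIT, frames=[4,5,-,-]
Step 5: ref 4 → HIT, frames=[4,5,-,-]
Step 6: ref 2 → FAULT, frames=[4,5,2,-]
Step 7: ref 1 → FAULT, frames=[4,5,2,1]
Step 8: ref 1 → HIT, frames=[4,5,2,1]
Step 9: ref 1 → HIT, frames=[4,5,2,1]
Step 10: ref 4 → HIT, frames=[4,5,2,1]
Total faults: 4

Answer: 4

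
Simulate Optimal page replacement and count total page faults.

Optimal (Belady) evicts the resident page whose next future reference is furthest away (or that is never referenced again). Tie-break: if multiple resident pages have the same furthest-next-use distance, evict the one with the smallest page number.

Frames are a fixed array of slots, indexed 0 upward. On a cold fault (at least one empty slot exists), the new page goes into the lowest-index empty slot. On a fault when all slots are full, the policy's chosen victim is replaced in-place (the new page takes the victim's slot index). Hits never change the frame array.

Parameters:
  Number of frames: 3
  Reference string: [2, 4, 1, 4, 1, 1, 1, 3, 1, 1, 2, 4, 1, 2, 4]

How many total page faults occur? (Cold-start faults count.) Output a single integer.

Step 0: ref 2 → FAULT, frames=[2,-,-]
Step 1: ref 4 → FAULT, frames=[2,4,-]
Step 2: ref 1 → FAULT, frames=[2,4,1]
Step 3: ref 4 → HIT, frames=[2,4,1]
Step 4: ref 1 → HIT, frames=[2,4,1]
Step 5: ref 1 → HIT, frames=[2,4,1]
Step 6: ref 1 → HIT, frames=[2,4,1]
Step 7: ref 3 → FAULT (evict 4), frames=[2,3,1]
Step 8: ref 1 → HIT, frames=[2,3,1]
Step 9: ref 1 → HIT, frames=[2,3,1]
Step 10: ref 2 → HIT, frames=[2,3,1]
Step 11: ref 4 → FAULT (evict 3), frames=[2,4,1]
Step 12: ref 1 → HIT, frames=[2,4,1]
Step 13: ref 2 → HIT, frames=[2,4,1]
Step 14: ref 4 → HIT, frames=[2,4,1]
Total faults: 5

Answer: 5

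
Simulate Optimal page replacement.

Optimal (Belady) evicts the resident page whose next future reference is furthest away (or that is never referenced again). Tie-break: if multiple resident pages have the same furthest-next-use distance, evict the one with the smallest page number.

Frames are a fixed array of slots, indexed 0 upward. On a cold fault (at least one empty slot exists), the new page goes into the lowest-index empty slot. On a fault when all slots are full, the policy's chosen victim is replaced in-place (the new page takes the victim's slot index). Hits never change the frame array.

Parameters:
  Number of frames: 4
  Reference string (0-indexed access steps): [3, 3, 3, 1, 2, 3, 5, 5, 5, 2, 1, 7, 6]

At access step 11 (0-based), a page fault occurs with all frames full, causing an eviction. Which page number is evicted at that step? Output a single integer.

Step 0: ref 3 -> FAULT, frames=[3,-,-,-]
Step 1: ref 3 -> HIT, frames=[3,-,-,-]
Step 2: ref 3 -> HIT, frames=[3,-,-,-]
Step 3: ref 1 -> FAULT, frames=[3,1,-,-]
Step 4: ref 2 -> FAULT, frames=[3,1,2,-]
Step 5: ref 3 -> HIT, frames=[3,1,2,-]
Step 6: ref 5 -> FAULT, frames=[3,1,2,5]
Step 7: ref 5 -> HIT, frames=[3,1,2,5]
Step 8: ref 5 -> HIT, frames=[3,1,2,5]
Step 9: ref 2 -> HIT, frames=[3,1,2,5]
Step 10: ref 1 -> HIT, frames=[3,1,2,5]
Step 11: ref 7 -> FAULT, evict 1, frames=[3,7,2,5]
At step 11: evicted page 1

Answer: 1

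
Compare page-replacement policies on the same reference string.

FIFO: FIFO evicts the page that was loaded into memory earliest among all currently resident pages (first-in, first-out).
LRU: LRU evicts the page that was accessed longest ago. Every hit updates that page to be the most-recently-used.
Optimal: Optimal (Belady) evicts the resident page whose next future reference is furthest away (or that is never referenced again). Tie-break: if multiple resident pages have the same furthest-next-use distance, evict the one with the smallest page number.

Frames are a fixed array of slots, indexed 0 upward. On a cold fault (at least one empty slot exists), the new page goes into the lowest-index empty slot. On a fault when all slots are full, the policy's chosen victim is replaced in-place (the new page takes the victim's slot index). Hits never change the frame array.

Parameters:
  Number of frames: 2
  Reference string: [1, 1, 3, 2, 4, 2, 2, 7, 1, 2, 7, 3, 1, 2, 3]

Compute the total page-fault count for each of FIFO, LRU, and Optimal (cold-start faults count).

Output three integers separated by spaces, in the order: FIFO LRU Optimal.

--- FIFO ---
  step 0: ref 1 -> FAULT, frames=[1,-] (faults so far: 1)
  step 1: ref 1 -> HIT, frames=[1,-] (faults so far: 1)
  step 2: ref 3 -> FAULT, frames=[1,3] (faults so far: 2)
  step 3: ref 2 -> FAULT, evict 1, frames=[2,3] (faults so far: 3)
  step 4: ref 4 -> FAULT, evict 3, frames=[2,4] (faults so far: 4)
  step 5: ref 2 -> HIT, frames=[2,4] (faults so far: 4)
  step 6: ref 2 -> HIT, frames=[2,4] (faults so far: 4)
  step 7: ref 7 -> FAULT, evict 2, frames=[7,4] (faults so far: 5)
  step 8: ref 1 -> FAULT, evict 4, frames=[7,1] (faults so far: 6)
  step 9: ref 2 -> FAULT, evict 7, frames=[2,1] (faults so far: 7)
  step 10: ref 7 -> FAULT, evict 1, frames=[2,7] (faults so far: 8)
  step 11: ref 3 -> FAULT, evict 2, frames=[3,7] (faults so far: 9)
  step 12: ref 1 -> FAULT, evict 7, frames=[3,1] (faults so far: 10)
  step 13: ref 2 -> FAULT, evict 3, frames=[2,1] (faults so far: 11)
  step 14: ref 3 -> FAULT, evict 1, frames=[2,3] (faults so far: 12)
  FIFO total faults: 12
--- LRU ---
  step 0: ref 1 -> FAULT, frames=[1,-] (faults so far: 1)
  step 1: ref 1 -> HIT, frames=[1,-] (faults so far: 1)
  step 2: ref 3 -> FAULT, frames=[1,3] (faults so far: 2)
  step 3: ref 2 -> FAULT, evict 1, frames=[2,3] (faults so far: 3)
  step 4: ref 4 -> FAULT, evict 3, frames=[2,4] (faults so far: 4)
  step 5: ref 2 -> HIT, frames=[2,4] (faults so far: 4)
  step 6: ref 2 -> HIT, frames=[2,4] (faults so far: 4)
  step 7: ref 7 -> FAULT, evict 4, frames=[2,7] (faults so far: 5)
  step 8: ref 1 -> FAULT, evict 2, frames=[1,7] (faults so far: 6)
  step 9: ref 2 -> FAULT, evict 7, frames=[1,2] (faults so far: 7)
  step 10: ref 7 -> FAULT, evict 1, frames=[7,2] (faults so far: 8)
  step 11: ref 3 -> FAULT, evict 2, frames=[7,3] (faults so far: 9)
  step 12: ref 1 -> FAULT, evict 7, frames=[1,3] (faults so far: 10)
  step 13: ref 2 -> FAULT, evict 3, frames=[1,2] (faults so far: 11)
  step 14: ref 3 -> FAULT, evict 1, frames=[3,2] (faults so far: 12)
  LRU total faults: 12
--- Optimal ---
  step 0: ref 1 -> FAULT, frames=[1,-] (faults so far: 1)
  step 1: ref 1 -> HIT, frames=[1,-] (faults so far: 1)
  step 2: ref 3 -> FAULT, frames=[1,3] (faults so far: 2)
  step 3: ref 2 -> FAULT, evict 3, frames=[1,2] (faults so far: 3)
  step 4: ref 4 -> FAULT, evict 1, frames=[4,2] (faults so far: 4)
  step 5: ref 2 -> HIT, frames=[4,2] (faults so far: 4)
  step 6: ref 2 -> HIT, frames=[4,2] (faults so far: 4)
  step 7: ref 7 -> FAULT, evict 4, frames=[7,2] (faults so far: 5)
  step 8: ref 1 -> FAULT, evict 7, frames=[1,2] (faults so far: 6)
  step 9: ref 2 -> HIT, frames=[1,2] (faults so far: 6)
  step 10: ref 7 -> FAULT, evict 2, frames=[1,7] (faults so far: 7)
  step 11: ref 3 -> FAULT, evict 7, frames=[1,3] (faults so far: 8)
  step 12: ref 1 -> HIT, frames=[1,3] (faults so far: 8)
  step 13: ref 2 -> FAULT, evict 1, frames=[2,3] (faults so far: 9)
  step 14: ref 3 -> HIT, frames=[2,3] (faults so far: 9)
  Optimal total faults: 9

Answer: 12 12 9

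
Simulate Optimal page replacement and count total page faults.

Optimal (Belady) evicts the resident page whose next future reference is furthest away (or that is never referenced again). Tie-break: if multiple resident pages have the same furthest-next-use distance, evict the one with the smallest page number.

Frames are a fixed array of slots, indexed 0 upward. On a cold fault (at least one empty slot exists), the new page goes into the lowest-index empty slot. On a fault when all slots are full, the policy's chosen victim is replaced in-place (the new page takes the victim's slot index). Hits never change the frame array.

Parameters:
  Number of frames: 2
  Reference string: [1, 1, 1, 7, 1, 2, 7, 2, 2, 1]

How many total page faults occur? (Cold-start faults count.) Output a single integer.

Step 0: ref 1 → FAULT, frames=[1,-]
Step 1: ref 1 → HIT, frames=[1,-]
Step 2: ref 1 → HIT, frames=[1,-]
Step 3: ref 7 → FAULT, frames=[1,7]
Step 4: ref 1 → HIT, frames=[1,7]
Step 5: ref 2 → FAULT (evict 1), frames=[2,7]
Step 6: ref 7 → HIT, frames=[2,7]
Step 7: ref 2 → HIT, frames=[2,7]
Step 8: ref 2 → HIT, frames=[2,7]
Step 9: ref 1 → FAULT (evict 2), frames=[1,7]
Total faults: 4

Answer: 4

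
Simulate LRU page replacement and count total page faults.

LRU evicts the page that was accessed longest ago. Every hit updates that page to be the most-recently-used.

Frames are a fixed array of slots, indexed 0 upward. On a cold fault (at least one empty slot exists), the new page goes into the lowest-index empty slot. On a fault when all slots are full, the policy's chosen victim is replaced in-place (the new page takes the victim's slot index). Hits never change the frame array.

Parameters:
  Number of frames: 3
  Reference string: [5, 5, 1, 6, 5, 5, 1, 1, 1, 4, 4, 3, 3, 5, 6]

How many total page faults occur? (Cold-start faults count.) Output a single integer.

Answer: 7

Derivation:
Step 0: ref 5 → FAULT, frames=[5,-,-]
Step 1: ref 5 → HIT, frames=[5,-,-]
Step 2: ref 1 → FAULT, frames=[5,1,-]
Step 3: ref 6 → FAULT, frames=[5,1,6]
Step 4: ref 5 → HIT, frames=[5,1,6]
Step 5: ref 5 → HIT, frames=[5,1,6]
Step 6: ref 1 → HIT, frames=[5,1,6]
Step 7: ref 1 → HIT, frames=[5,1,6]
Step 8: ref 1 → HIT, frames=[5,1,6]
Step 9: ref 4 → FAULT (evict 6), frames=[5,1,4]
Step 10: ref 4 → HIT, frames=[5,1,4]
Step 11: ref 3 → FAULT (evict 5), frames=[3,1,4]
Step 12: ref 3 → HIT, frames=[3,1,4]
Step 13: ref 5 → FAULT (evict 1), frames=[3,5,4]
Step 14: ref 6 → FAULT (evict 4), frames=[3,5,6]
Total faults: 7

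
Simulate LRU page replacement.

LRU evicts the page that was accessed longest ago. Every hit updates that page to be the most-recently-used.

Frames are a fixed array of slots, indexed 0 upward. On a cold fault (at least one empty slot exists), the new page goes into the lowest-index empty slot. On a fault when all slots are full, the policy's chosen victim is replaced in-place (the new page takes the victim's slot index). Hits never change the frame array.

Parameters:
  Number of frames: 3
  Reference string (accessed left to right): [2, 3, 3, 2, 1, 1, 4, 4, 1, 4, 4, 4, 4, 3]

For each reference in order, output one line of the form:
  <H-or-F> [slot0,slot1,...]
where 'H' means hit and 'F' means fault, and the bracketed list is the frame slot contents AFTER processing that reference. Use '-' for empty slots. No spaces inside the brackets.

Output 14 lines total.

F [2,-,-]
F [2,3,-]
H [2,3,-]
H [2,3,-]
F [2,3,1]
H [2,3,1]
F [2,4,1]
H [2,4,1]
H [2,4,1]
H [2,4,1]
H [2,4,1]
H [2,4,1]
H [2,4,1]
F [3,4,1]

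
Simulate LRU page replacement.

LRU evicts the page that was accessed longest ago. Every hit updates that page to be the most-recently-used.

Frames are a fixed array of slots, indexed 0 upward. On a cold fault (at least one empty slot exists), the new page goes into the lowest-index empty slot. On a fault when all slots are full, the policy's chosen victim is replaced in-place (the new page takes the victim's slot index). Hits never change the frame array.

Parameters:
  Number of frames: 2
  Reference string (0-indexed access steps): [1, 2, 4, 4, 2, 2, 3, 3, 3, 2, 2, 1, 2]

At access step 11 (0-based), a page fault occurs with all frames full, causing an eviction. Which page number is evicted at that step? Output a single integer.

Step 0: ref 1 -> FAULT, frames=[1,-]
Step 1: ref 2 -> FAULT, frames=[1,2]
Step 2: ref 4 -> FAULT, evict 1, frames=[4,2]
Step 3: ref 4 -> HIT, frames=[4,2]
Step 4: ref 2 -> HIT, frames=[4,2]
Step 5: ref 2 -> HIT, frames=[4,2]
Step 6: ref 3 -> FAULT, evict 4, frames=[3,2]
Step 7: ref 3 -> HIT, frames=[3,2]
Step 8: ref 3 -> HIT, frames=[3,2]
Step 9: ref 2 -> HIT, frames=[3,2]
Step 10: ref 2 -> HIT, frames=[3,2]
Step 11: ref 1 -> FAULT, evict 3, frames=[1,2]
At step 11: evicted page 3

Answer: 3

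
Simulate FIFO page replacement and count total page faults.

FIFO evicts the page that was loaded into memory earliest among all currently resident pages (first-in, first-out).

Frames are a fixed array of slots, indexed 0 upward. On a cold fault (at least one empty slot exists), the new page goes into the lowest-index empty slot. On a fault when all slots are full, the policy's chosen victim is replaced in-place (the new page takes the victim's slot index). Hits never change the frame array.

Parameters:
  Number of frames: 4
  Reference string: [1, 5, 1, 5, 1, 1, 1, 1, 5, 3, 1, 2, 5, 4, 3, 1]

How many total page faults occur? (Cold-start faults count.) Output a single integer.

Answer: 6

Derivation:
Step 0: ref 1 → FAULT, frames=[1,-,-,-]
Step 1: ref 5 → FAULT, frames=[1,5,-,-]
Step 2: ref 1 → HIT, frames=[1,5,-,-]
Step 3: ref 5 → HIT, frames=[1,5,-,-]
Step 4: ref 1 → HIT, frames=[1,5,-,-]
Step 5: ref 1 → HIT, frames=[1,5,-,-]
Step 6: ref 1 → HIT, frames=[1,5,-,-]
Step 7: ref 1 → HIT, frames=[1,5,-,-]
Step 8: ref 5 → HIT, frames=[1,5,-,-]
Step 9: ref 3 → FAULT, frames=[1,5,3,-]
Step 10: ref 1 → HIT, frames=[1,5,3,-]
Step 11: ref 2 → FAULT, frames=[1,5,3,2]
Step 12: ref 5 → HIT, frames=[1,5,3,2]
Step 13: ref 4 → FAULT (evict 1), frames=[4,5,3,2]
Step 14: ref 3 → HIT, frames=[4,5,3,2]
Step 15: ref 1 → FAULT (evict 5), frames=[4,1,3,2]
Total faults: 6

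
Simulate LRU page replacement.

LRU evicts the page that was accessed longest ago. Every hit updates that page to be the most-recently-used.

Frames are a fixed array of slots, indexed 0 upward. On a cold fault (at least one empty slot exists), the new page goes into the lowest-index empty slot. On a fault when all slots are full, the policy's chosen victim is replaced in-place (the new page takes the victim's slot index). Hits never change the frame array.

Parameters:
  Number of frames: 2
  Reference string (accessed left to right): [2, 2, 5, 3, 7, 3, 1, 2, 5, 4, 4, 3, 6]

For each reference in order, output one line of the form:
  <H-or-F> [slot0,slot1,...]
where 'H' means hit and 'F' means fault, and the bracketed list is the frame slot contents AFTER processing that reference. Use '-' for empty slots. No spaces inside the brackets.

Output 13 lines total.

F [2,-]
H [2,-]
F [2,5]
F [3,5]
F [3,7]
H [3,7]
F [3,1]
F [2,1]
F [2,5]
F [4,5]
H [4,5]
F [4,3]
F [6,3]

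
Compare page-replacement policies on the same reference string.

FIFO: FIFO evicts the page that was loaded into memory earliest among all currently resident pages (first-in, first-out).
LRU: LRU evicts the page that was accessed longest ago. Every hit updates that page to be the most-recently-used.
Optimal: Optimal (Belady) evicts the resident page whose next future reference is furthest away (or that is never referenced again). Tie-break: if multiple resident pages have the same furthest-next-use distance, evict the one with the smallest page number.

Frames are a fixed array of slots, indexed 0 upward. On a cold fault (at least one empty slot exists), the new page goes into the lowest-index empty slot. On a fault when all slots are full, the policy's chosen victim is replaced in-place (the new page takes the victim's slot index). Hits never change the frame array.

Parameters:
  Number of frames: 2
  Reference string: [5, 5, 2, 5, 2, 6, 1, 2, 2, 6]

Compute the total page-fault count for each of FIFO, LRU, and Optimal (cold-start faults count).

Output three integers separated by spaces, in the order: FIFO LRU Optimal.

--- FIFO ---
  step 0: ref 5 -> FAULT, frames=[5,-] (faults so far: 1)
  step 1: ref 5 -> HIT, frames=[5,-] (faults so far: 1)
  step 2: ref 2 -> FAULT, frames=[5,2] (faults so far: 2)
  step 3: ref 5 -> HIT, frames=[5,2] (faults so far: 2)
  step 4: ref 2 -> HIT, frames=[5,2] (faults so far: 2)
  step 5: ref 6 -> FAULT, evict 5, frames=[6,2] (faults so far: 3)
  step 6: ref 1 -> FAULT, evict 2, frames=[6,1] (faults so far: 4)
  step 7: ref 2 -> FAULT, evict 6, frames=[2,1] (faults so far: 5)
  step 8: ref 2 -> HIT, frames=[2,1] (faults so far: 5)
  step 9: ref 6 -> FAULT, evict 1, frames=[2,6] (faults so far: 6)
  FIFO total faults: 6
--- LRU ---
  step 0: ref 5 -> FAULT, frames=[5,-] (faults so far: 1)
  step 1: ref 5 -> HIT, frames=[5,-] (faults so far: 1)
  step 2: ref 2 -> FAULT, frames=[5,2] (faults so far: 2)
  step 3: ref 5 -> HIT, frames=[5,2] (faults so far: 2)
  step 4: ref 2 -> HIT, frames=[5,2] (faults so far: 2)
  step 5: ref 6 -> FAULT, evict 5, frames=[6,2] (faults so far: 3)
  step 6: ref 1 -> FAULT, evict 2, frames=[6,1] (faults so far: 4)
  step 7: ref 2 -> FAULT, evict 6, frames=[2,1] (faults so far: 5)
  step 8: ref 2 -> HIT, frames=[2,1] (faults so far: 5)
  step 9: ref 6 -> FAULT, evict 1, frames=[2,6] (faults so far: 6)
  LRU total faults: 6
--- Optimal ---
  step 0: ref 5 -> FAULT, frames=[5,-] (faults so far: 1)
  step 1: ref 5 -> HIT, frames=[5,-] (faults so far: 1)
  step 2: ref 2 -> FAULT, frames=[5,2] (faults so far: 2)
  step 3: ref 5 -> HIT, frames=[5,2] (faults so far: 2)
  step 4: ref 2 -> HIT, frames=[5,2] (faults so far: 2)
  step 5: ref 6 -> FAULT, evict 5, frames=[6,2] (faults so far: 3)
  step 6: ref 1 -> FAULT, evict 6, frames=[1,2] (faults so far: 4)
  step 7: ref 2 -> HIT, frames=[1,2] (faults so far: 4)
  step 8: ref 2 -> HIT, frames=[1,2] (faults so far: 4)
  step 9: ref 6 -> FAULT, evict 1, frames=[6,2] (faults so far: 5)
  Optimal total faults: 5

Answer: 6 6 5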